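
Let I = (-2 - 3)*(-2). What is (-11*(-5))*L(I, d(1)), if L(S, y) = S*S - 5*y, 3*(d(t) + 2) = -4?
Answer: 19250/3 ≈ 6416.7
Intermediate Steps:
I = 10 (I = -5*(-2) = 10)
d(t) = -10/3 (d(t) = -2 + (1/3)*(-4) = -2 - 4/3 = -10/3)
L(S, y) = S**2 - 5*y
(-11*(-5))*L(I, d(1)) = (-11*(-5))*(10**2 - 5*(-10/3)) = 55*(100 + 50/3) = 55*(350/3) = 19250/3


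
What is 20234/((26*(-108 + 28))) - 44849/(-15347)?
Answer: -729011/107120 ≈ -6.8056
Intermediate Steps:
20234/((26*(-108 + 28))) - 44849/(-15347) = 20234/((26*(-80))) - 44849*(-1/15347) = 20234/(-2080) + 301/103 = 20234*(-1/2080) + 301/103 = -10117/1040 + 301/103 = -729011/107120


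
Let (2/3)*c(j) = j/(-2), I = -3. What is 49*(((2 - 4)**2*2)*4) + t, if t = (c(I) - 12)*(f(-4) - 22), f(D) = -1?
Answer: 7169/4 ≈ 1792.3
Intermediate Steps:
c(j) = -3*j/4 (c(j) = 3*(j/(-2))/2 = 3*(j*(-1/2))/2 = 3*(-j/2)/2 = -3*j/4)
t = 897/4 (t = (-3/4*(-3) - 12)*(-1 - 22) = (9/4 - 12)*(-23) = -39/4*(-23) = 897/4 ≈ 224.25)
49*(((2 - 4)**2*2)*4) + t = 49*(((2 - 4)**2*2)*4) + 897/4 = 49*(((-2)**2*2)*4) + 897/4 = 49*((4*2)*4) + 897/4 = 49*(8*4) + 897/4 = 49*32 + 897/4 = 1568 + 897/4 = 7169/4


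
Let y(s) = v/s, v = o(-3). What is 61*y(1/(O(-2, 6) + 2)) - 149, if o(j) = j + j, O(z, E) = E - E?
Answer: -881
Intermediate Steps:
O(z, E) = 0
o(j) = 2*j
v = -6 (v = 2*(-3) = -6)
y(s) = -6/s
61*y(1/(O(-2, 6) + 2)) - 149 = 61*(-6/(1/(0 + 2))) - 149 = 61*(-6/(1/2)) - 149 = 61*(-6/½) - 149 = 61*(-6*2) - 149 = 61*(-12) - 149 = -732 - 149 = -881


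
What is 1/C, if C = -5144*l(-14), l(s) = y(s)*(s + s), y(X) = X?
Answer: -1/2016448 ≈ -4.9592e-7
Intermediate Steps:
l(s) = 2*s² (l(s) = s*(s + s) = s*(2*s) = 2*s²)
C = -2016448 (C = -10288*(-14)² = -10288*196 = -5144*392 = -2016448)
1/C = 1/(-2016448) = -1/2016448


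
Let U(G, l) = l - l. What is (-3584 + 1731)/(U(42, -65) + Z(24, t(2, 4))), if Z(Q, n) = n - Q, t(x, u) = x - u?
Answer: 1853/26 ≈ 71.269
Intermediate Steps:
U(G, l) = 0
(-3584 + 1731)/(U(42, -65) + Z(24, t(2, 4))) = (-3584 + 1731)/(0 + ((2 - 1*4) - 1*24)) = -1853/(0 + ((2 - 4) - 24)) = -1853/(0 + (-2 - 24)) = -1853/(0 - 26) = -1853/(-26) = -1853*(-1/26) = 1853/26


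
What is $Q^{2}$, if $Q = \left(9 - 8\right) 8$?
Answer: $64$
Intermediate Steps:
$Q = 8$ ($Q = 1 \cdot 8 = 8$)
$Q^{2} = 8^{2} = 64$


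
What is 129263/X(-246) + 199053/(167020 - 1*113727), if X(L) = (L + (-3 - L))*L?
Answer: 7035714173/39330234 ≈ 178.89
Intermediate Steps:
X(L) = -3*L
129263/X(-246) + 199053/(167020 - 1*113727) = 129263/((-3*(-246))) + 199053/(167020 - 1*113727) = 129263/738 + 199053/(167020 - 113727) = 129263*(1/738) + 199053/53293 = 129263/738 + 199053*(1/53293) = 129263/738 + 199053/53293 = 7035714173/39330234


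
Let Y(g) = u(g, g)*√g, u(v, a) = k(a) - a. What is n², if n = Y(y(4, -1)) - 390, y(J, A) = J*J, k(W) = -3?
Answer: 217156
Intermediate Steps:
y(J, A) = J²
u(v, a) = -3 - a
Y(g) = √g*(-3 - g) (Y(g) = (-3 - g)*√g = √g*(-3 - g))
n = -466 (n = √(4²)*(-3 - 1*4²) - 390 = √16*(-3 - 1*16) - 390 = 4*(-3 - 16) - 390 = 4*(-19) - 390 = -76 - 390 = -466)
n² = (-466)² = 217156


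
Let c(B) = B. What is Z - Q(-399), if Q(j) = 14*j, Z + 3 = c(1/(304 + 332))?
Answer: 3550789/636 ≈ 5583.0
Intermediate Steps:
Z = -1907/636 (Z = -3 + 1/(304 + 332) = -3 + 1/636 = -1907/636 ≈ -2.9984)
Z - Q(-399) = -1907/636 - 14*(-399) = -1907/636 - 1*(-5586) = -1907/636 + 5586 = 3550789/636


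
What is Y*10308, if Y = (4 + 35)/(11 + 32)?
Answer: 402012/43 ≈ 9349.1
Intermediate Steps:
Y = 39/43 ≈ 0.90698
Y*10308 = (39/43)*10308 = 402012/43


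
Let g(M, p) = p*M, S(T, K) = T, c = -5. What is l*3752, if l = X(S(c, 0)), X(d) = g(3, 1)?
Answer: 11256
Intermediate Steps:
g(M, p) = M*p
X(d) = 3 (X(d) = 3*1 = 3)
l = 3
l*3752 = 3*3752 = 11256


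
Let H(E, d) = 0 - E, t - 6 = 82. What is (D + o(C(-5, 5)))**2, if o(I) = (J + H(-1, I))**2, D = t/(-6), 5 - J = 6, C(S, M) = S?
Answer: 1936/9 ≈ 215.11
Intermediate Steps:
t = 88 (t = 6 + 82 = 88)
H(E, d) = -E
J = -1 (J = 5 - 1*6 = 5 - 6 = -1)
D = -44/3 (D = 88/(-6) = 88*(-1/6) = -44/3 ≈ -14.667)
o(I) = 0 (o(I) = (-1 - 1*(-1))**2 = (-1 + 1)**2 = 0**2 = 0)
(D + o(C(-5, 5)))**2 = (-44/3 + 0)**2 = (-44/3)**2 = 1936/9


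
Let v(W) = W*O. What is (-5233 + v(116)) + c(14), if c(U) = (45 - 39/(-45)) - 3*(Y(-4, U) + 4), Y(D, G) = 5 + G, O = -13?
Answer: -101462/15 ≈ -6764.1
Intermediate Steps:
v(W) = -13*W (v(W) = W*(-13) = -13*W)
c(U) = 283/15 - 3*U (c(U) = (45 - 39/(-45)) - 3*((5 + U) + 4) = (45 - 39*(-1/45)) - 3*(9 + U) = (45 + 13/15) + (-27 - 3*U) = 688/15 + (-27 - 3*U) = 283/15 - 3*U)
(-5233 + v(116)) + c(14) = (-5233 - 13*116) + (283/15 - 3*14) = (-5233 - 1508) + (283/15 - 42) = -6741 - 347/15 = -101462/15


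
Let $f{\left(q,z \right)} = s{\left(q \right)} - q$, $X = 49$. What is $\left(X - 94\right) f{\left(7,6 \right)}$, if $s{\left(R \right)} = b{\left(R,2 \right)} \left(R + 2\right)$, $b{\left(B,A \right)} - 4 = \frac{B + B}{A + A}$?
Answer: $- \frac{5445}{2} \approx -2722.5$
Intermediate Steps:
$b{\left(B,A \right)} = 4 + \frac{B}{A}$ ($b{\left(B,A \right)} = 4 + \frac{B + B}{A + A} = 4 + \frac{2 B}{2 A} = 4 + 2 B \frac{1}{2 A} = 4 + \frac{B}{A}$)
$s{\left(R \right)} = \left(2 + R\right) \left(4 + \frac{R}{2}\right)$ ($s{\left(R \right)} = \left(4 + \frac{R}{2}\right) \left(R + 2\right) = \left(4 + R \frac{1}{2}\right) \left(2 + R\right) = \left(4 + \frac{R}{2}\right) \left(2 + R\right) = \left(2 + R\right) \left(4 + \frac{R}{2}\right)$)
$f{\left(q,z \right)} = - q + \frac{\left(2 + q\right) \left(8 + q\right)}{2}$ ($f{\left(q,z \right)} = \frac{\left(2 + q\right) \left(8 + q\right)}{2} - q = - q + \frac{\left(2 + q\right) \left(8 + q\right)}{2}$)
$\left(X - 94\right) f{\left(7,6 \right)} = \left(49 - 94\right) \left(8 + \frac{7^{2}}{2} + 4 \cdot 7\right) = - 45 \left(8 + \frac{1}{2} \cdot 49 + 28\right) = - 45 \left(8 + \frac{49}{2} + 28\right) = \left(-45\right) \frac{121}{2} = - \frac{5445}{2}$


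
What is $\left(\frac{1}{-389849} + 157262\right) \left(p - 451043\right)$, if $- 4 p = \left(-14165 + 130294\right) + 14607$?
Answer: $- \frac{29656544581179699}{389849} \approx -7.6072 \cdot 10^{10}$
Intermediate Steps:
$p = -32684$ ($p = - \frac{\left(-14165 + 130294\right) + 14607}{4} = - \frac{116129 + 14607}{4} = \left(- \frac{1}{4}\right) 130736 = -32684$)
$\left(\frac{1}{-389849} + 157262\right) \left(p - 451043\right) = \left(\frac{1}{-389849} + 157262\right) \left(-32684 - 451043\right) = \left(- \frac{1}{389849} + 157262\right) \left(-483727\right) = \frac{61308433437}{389849} \left(-483727\right) = - \frac{29656544581179699}{389849}$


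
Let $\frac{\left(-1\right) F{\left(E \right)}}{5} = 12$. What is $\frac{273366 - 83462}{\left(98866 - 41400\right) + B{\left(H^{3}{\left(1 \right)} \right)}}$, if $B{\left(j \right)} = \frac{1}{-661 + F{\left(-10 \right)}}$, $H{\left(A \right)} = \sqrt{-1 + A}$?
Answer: $\frac{12447344}{3766635} \approx 3.3046$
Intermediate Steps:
$F{\left(E \right)} = -60$ ($F{\left(E \right)} = \left(-5\right) 12 = -60$)
$B{\left(j \right)} = - \frac{1}{721}$ ($B{\left(j \right)} = \frac{1}{-661 - 60} = \frac{1}{-721} = - \frac{1}{721}$)
$\frac{273366 - 83462}{\left(98866 - 41400\right) + B{\left(H^{3}{\left(1 \right)} \right)}} = \frac{273366 - 83462}{\left(98866 - 41400\right) - \frac{1}{721}} = \frac{189904}{\left(98866 - 41400\right) - \frac{1}{721}} = \frac{189904}{57466 - \frac{1}{721}} = \frac{189904}{\frac{41432985}{721}} = 189904 \cdot \frac{721}{41432985} = \frac{12447344}{3766635}$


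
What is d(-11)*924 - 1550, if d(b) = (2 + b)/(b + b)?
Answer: -1172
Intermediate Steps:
d(b) = (2 + b)/(2*b) (d(b) = (2 + b)/((2*b)) = (2 + b)*(1/(2*b)) = (2 + b)/(2*b))
d(-11)*924 - 1550 = ((½)*(2 - 11)/(-11))*924 - 1550 = ((½)*(-1/11)*(-9))*924 - 1550 = (9/22)*924 - 1550 = 378 - 1550 = -1172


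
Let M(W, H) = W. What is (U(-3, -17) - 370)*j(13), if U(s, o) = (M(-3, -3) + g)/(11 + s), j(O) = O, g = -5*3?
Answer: -19357/4 ≈ -4839.3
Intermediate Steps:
g = -15
U(s, o) = -18/(11 + s) (U(s, o) = (-3 - 15)/(11 + s) = -18/(11 + s))
(U(-3, -17) - 370)*j(13) = (-18/(11 - 3) - 370)*13 = (-18/8 - 370)*13 = (-18*⅛ - 370)*13 = (-9/4 - 370)*13 = -1489/4*13 = -19357/4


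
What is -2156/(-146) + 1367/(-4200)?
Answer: 4427809/306600 ≈ 14.442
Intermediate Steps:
-2156/(-146) + 1367/(-4200) = -2156*(-1/146) + 1367*(-1/4200) = 1078/73 - 1367/4200 = 4427809/306600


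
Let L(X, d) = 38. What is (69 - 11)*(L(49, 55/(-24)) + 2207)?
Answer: 130210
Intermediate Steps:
(69 - 11)*(L(49, 55/(-24)) + 2207) = (69 - 11)*(38 + 2207) = 58*2245 = 130210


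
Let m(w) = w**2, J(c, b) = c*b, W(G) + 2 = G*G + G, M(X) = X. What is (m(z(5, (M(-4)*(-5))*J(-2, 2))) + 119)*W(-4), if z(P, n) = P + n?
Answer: 57440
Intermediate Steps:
W(G) = -2 + G + G**2 (W(G) = -2 + (G*G + G) = -2 + (G**2 + G) = -2 + (G + G**2) = -2 + G + G**2)
J(c, b) = b*c
(m(z(5, (M(-4)*(-5))*J(-2, 2))) + 119)*W(-4) = ((5 + (-4*(-5))*(2*(-2)))**2 + 119)*(-2 - 4 + (-4)**2) = ((5 + 20*(-4))**2 + 119)*(-2 - 4 + 16) = ((5 - 80)**2 + 119)*10 = ((-75)**2 + 119)*10 = (5625 + 119)*10 = 5744*10 = 57440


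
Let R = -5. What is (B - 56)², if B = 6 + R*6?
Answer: 6400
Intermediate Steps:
B = -24 (B = 6 - 5*6 = 6 - 30 = -24)
(B - 56)² = (-24 - 56)² = (-80)² = 6400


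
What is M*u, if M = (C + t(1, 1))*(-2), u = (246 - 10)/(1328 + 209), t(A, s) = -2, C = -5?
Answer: 3304/1537 ≈ 2.1496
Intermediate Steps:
u = 236/1537 ≈ 0.15355
M = 14 (M = (-5 - 2)*(-2) = -7*(-2) = 14)
M*u = 14*(236/1537) = 3304/1537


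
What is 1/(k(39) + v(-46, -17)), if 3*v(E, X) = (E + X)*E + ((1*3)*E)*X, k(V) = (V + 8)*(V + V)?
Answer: 1/5414 ≈ 0.00018471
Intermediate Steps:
k(V) = 2*V*(8 + V) (k(V) = (8 + V)*(2*V) = 2*V*(8 + V))
v(E, X) = E*X + E*(E + X)/3 (v(E, X) = ((E + X)*E + ((1*3)*E)*X)/3 = (E*(E + X) + (3*E)*X)/3 = (E*(E + X) + 3*E*X)/3 = E*X + E*(E + X)/3)
1/(k(39) + v(-46, -17)) = 1/(2*39*(8 + 39) + (⅓)*(-46)*(-46 + 4*(-17))) = 1/(2*39*47 + (⅓)*(-46)*(-46 - 68)) = 1/(3666 + (⅓)*(-46)*(-114)) = 1/(3666 + 1748) = 1/5414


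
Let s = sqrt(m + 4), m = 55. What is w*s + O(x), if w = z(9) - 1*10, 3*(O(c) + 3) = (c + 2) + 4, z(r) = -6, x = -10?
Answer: -13/3 - 16*sqrt(59) ≈ -127.23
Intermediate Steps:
s = sqrt(59) (s = sqrt(55 + 4) = sqrt(59) ≈ 7.6811)
O(c) = -1 + c/3 (O(c) = -3 + ((c + 2) + 4)/3 = -3 + ((2 + c) + 4)/3 = -3 + (6 + c)/3 = -3 + (2 + c/3) = -1 + c/3)
w = -16 (w = -6 - 1*10 = -6 - 10 = -16)
w*s + O(x) = -16*sqrt(59) + (-1 + (1/3)*(-10)) = -16*sqrt(59) + (-1 - 10/3) = -16*sqrt(59) - 13/3 = -13/3 - 16*sqrt(59)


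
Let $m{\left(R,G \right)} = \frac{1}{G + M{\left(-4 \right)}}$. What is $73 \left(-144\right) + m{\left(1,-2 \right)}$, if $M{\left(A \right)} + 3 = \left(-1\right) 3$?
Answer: $- \frac{84097}{8} \approx -10512.0$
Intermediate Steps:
$M{\left(A \right)} = -6$ ($M{\left(A \right)} = -3 - 3 = -6$)
$m{\left(R,G \right)} = \frac{1}{-6 + G}$ ($m{\left(R,G \right)} = \frac{1}{G - 6} = \frac{1}{-6 + G}$)
$73 \left(-144\right) + m{\left(1,-2 \right)} = 73 \left(-144\right) + \frac{1}{-6 - 2} = -10512 + \frac{1}{-8} = -10512 - \frac{1}{8} = - \frac{84097}{8}$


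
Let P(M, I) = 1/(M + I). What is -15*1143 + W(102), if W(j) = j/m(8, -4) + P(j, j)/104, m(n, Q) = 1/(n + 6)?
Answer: -333451871/21216 ≈ -15717.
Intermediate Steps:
P(M, I) = 1/(I + M)
m(n, Q) = 1/(6 + n)
W(j) = 14*j + 1/(208*j) (W(j) = j/(1/(6 + 8)) + 1/((j + j)*104) = j/(1/14) + (1/104)/(2*j) = j/(1/14) + (1/(2*j))*(1/104) = j*14 + 1/(208*j) = 14*j + 1/(208*j))
-15*1143 + W(102) = -15*1143 + (14*102 + (1/208)/102) = -17145 + (1428 + (1/208)*(1/102)) = -17145 + (1428 + 1/21216) = -17145 + 30296449/21216 = -333451871/21216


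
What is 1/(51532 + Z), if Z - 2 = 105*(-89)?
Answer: 1/42189 ≈ 2.3703e-5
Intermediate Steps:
Z = -9343 (Z = 2 + 105*(-89) = 2 - 9345 = -9343)
1/(51532 + Z) = 1/(51532 - 9343) = 1/42189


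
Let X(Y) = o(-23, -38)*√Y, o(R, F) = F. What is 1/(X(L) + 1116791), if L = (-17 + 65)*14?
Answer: 1116791/1247221167313 + 152*√42/1247221167313 ≈ 8.9621e-7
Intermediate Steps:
L = 672 (L = 48*14 = 672)
X(Y) = -38*√Y
1/(X(L) + 1116791) = 1/(-152*√42 + 1116791) = 1/(1116791 - 152*√42)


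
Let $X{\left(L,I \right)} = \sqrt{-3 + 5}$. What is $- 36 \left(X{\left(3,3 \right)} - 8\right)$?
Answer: $288 - 36 \sqrt{2} \approx 237.09$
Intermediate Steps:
$X{\left(L,I \right)} = \sqrt{2}$
$- 36 \left(X{\left(3,3 \right)} - 8\right) = - 36 \left(\sqrt{2} - 8\right) = - 36 \left(-8 + \sqrt{2}\right) = 288 - 36 \sqrt{2}$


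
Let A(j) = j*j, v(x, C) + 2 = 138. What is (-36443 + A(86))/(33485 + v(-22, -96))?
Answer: -29047/33621 ≈ -0.86395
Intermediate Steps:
v(x, C) = 136 (v(x, C) = -2 + 138 = 136)
A(j) = j²
(-36443 + A(86))/(33485 + v(-22, -96)) = (-36443 + 86²)/(33485 + 136) = (-36443 + 7396)/33621 = -29047*1/33621 = -29047/33621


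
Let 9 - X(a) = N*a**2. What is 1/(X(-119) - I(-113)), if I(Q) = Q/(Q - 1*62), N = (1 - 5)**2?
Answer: -175/39649338 ≈ -4.4137e-6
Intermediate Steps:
N = 16 (N = (-4)**2 = 16)
I(Q) = Q/(-62 + Q) (I(Q) = Q/(Q - 62) = Q/(-62 + Q))
X(a) = 9 - 16*a**2
1/(X(-119) - I(-113)) = 1/((9 - 16*(-119)**2) - (-113)/(-62 - 113)) = 1/((9 - 16*14161) - (-113)/(-175)) = 1/((9 - 226576) - (-113)*(-1)/175) = 1/(-226567 - 1*113/175) = 1/(-226567 - 113/175) = 1/(-39649338/175) = -175/39649338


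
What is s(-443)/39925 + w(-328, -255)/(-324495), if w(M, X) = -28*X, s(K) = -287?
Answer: -25212971/863697525 ≈ -0.029192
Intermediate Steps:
s(-443)/39925 + w(-328, -255)/(-324495) = -287/39925 - 28*(-255)/(-324495) = -287*1/39925 + 7140*(-1/324495) = -287/39925 - 476/21633 = -25212971/863697525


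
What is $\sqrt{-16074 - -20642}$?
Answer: $2 \sqrt{1142} \approx 67.587$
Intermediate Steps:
$\sqrt{-16074 - -20642} = \sqrt{-16074 + \left(-319 + 20961\right)} = \sqrt{-16074 + 20642} = \sqrt{4568} = 2 \sqrt{1142}$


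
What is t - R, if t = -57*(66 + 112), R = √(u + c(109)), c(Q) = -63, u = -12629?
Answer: -10146 - 2*I*√3173 ≈ -10146.0 - 112.66*I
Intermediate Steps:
R = 2*I*√3173 (R = √(-12629 - 63) = √(-12692) = 2*I*√3173 ≈ 112.66*I)
t = -10146 (t = -57*178 = -10146)
t - R = -10146 - 2*I*√3173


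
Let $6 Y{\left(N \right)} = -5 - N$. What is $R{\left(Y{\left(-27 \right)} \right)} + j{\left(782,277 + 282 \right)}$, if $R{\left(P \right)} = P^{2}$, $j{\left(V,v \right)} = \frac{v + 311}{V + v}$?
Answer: $\frac{18899}{1341} \approx 14.093$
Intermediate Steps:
$j{\left(V,v \right)} = \frac{311 + v}{V + v}$
$Y{\left(N \right)} = - \frac{5}{6} - \frac{N}{6}$ ($Y{\left(N \right)} = \frac{-5 - N}{6} = - \frac{5}{6} - \frac{N}{6}$)
$R{\left(Y{\left(-27 \right)} \right)} + j{\left(782,277 + 282 \right)} = \left(- \frac{5}{6} - - \frac{9}{2}\right)^{2} + \frac{311 + \left(277 + 282\right)}{782 + \left(277 + 282\right)} = \left(- \frac{5}{6} + \frac{9}{2}\right)^{2} + \frac{311 + 559}{782 + 559} = \left(\frac{11}{3}\right)^{2} + \frac{1}{1341} \cdot 870 = \frac{121}{9} + \frac{1}{1341} \cdot 870 = \frac{121}{9} + \frac{290}{447} = \frac{18899}{1341}$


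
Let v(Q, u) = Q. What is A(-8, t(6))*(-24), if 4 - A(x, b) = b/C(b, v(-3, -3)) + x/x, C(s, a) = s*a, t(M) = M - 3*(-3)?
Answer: -80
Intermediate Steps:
t(M) = 9 + M (t(M) = M + 9 = 9 + M)
C(s, a) = a*s
A(x, b) = 10/3 (A(x, b) = 4 - (b/((-3*b)) + x/x) = 4 - (b*(-1/(3*b)) + 1) = 4 - (-1/3 + 1) = 4 - 1*2/3 = 4 - 2/3 = 10/3)
A(-8, t(6))*(-24) = (10/3)*(-24) = -80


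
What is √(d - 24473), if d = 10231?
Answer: I*√14242 ≈ 119.34*I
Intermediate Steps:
√(d - 24473) = √(10231 - 24473) = √(-14242) = I*√14242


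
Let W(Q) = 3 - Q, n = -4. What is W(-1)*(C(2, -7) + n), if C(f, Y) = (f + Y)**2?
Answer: 84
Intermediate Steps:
C(f, Y) = (Y + f)**2
W(-1)*(C(2, -7) + n) = (3 - 1*(-1))*((-7 + 2)**2 - 4) = (3 + 1)*((-5)**2 - 4) = 4*(25 - 4) = 4*21 = 84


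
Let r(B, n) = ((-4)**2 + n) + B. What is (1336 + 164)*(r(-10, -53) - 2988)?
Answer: -4552500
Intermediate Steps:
r(B, n) = 16 + B + n (r(B, n) = (16 + n) + B = 16 + B + n)
(1336 + 164)*(r(-10, -53) - 2988) = (1336 + 164)*((16 - 10 - 53) - 2988) = 1500*(-47 - 2988) = 1500*(-3035) = -4552500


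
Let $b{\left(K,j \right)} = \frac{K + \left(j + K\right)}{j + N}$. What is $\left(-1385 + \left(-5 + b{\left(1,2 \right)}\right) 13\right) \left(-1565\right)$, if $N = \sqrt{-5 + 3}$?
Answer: $\frac{6726370}{3} + \frac{40690 i \sqrt{2}}{3} \approx 2.2421 \cdot 10^{6} + 19181.0 i$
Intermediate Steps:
$N = i \sqrt{2}$ ($N = \sqrt{-2} = i \sqrt{2} \approx 1.4142 i$)
$b{\left(K,j \right)} = \frac{j + 2 K}{j + i \sqrt{2}}$ ($b{\left(K,j \right)} = \frac{K + \left(j + K\right)}{j + i \sqrt{2}} = \frac{K + \left(K + j\right)}{j + i \sqrt{2}} = \frac{j + 2 K}{j + i \sqrt{2}}$)
$\left(-1385 + \left(-5 + b{\left(1,2 \right)}\right) 13\right) \left(-1565\right) = \left(-1385 + \left(-5 + \frac{2 + 2 \cdot 1}{2 + i \sqrt{2}}\right) 13\right) \left(-1565\right) = \left(-1385 + \left(-5 + \frac{2 + 2}{2 + i \sqrt{2}}\right) 13\right) \left(-1565\right) = \left(-1385 + \left(-5 + \frac{1}{2 + i \sqrt{2}} \cdot 4\right) 13\right) \left(-1565\right) = \left(-1385 + \left(-5 + \frac{4}{2 + i \sqrt{2}}\right) 13\right) \left(-1565\right) = \left(-1385 - \left(65 - \frac{52}{2 + i \sqrt{2}}\right)\right) \left(-1565\right) = \left(-1450 + \frac{52}{2 + i \sqrt{2}}\right) \left(-1565\right) = 2269250 - \frac{81380}{2 + i \sqrt{2}}$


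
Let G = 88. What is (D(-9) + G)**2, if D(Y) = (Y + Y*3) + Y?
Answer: 1849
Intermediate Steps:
D(Y) = 5*Y (D(Y) = (Y + 3*Y) + Y = 4*Y + Y = 5*Y)
(D(-9) + G)**2 = (5*(-9) + 88)**2 = (-45 + 88)**2 = 43**2 = 1849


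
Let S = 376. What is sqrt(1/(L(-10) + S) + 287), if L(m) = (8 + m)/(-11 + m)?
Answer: sqrt(17902767806)/7898 ≈ 16.941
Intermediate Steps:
L(m) = (8 + m)/(-11 + m)
sqrt(1/(L(-10) + S) + 287) = sqrt(1/((8 - 10)/(-11 - 10) + 376) + 287) = sqrt(1/(-2/(-21) + 376) + 287) = sqrt(1/(-1/21*(-2) + 376) + 287) = sqrt(1/(2/21 + 376) + 287) = sqrt(1/(7898/21) + 287) = sqrt(21/7898 + 287) = sqrt(2266747/7898) = sqrt(17902767806)/7898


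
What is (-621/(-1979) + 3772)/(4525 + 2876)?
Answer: 7465409/14646579 ≈ 0.50970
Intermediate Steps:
(-621/(-1979) + 3772)/(4525 + 2876) = (-621*(-1/1979) + 3772)/7401 = (621/1979 + 3772)*(1/7401) = (7465409/1979)*(1/7401) = 7465409/14646579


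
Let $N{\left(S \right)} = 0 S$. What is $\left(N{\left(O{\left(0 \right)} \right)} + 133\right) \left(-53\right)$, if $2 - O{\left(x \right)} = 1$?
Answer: $-7049$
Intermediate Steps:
$O{\left(x \right)} = 1$ ($O{\left(x \right)} = 2 - 1 = 1$)
$N{\left(S \right)} = 0$
$\left(N{\left(O{\left(0 \right)} \right)} + 133\right) \left(-53\right) = \left(0 + 133\right) \left(-53\right) = 133 \left(-53\right) = -7049$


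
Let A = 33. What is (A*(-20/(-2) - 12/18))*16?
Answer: 4928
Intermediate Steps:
(A*(-20/(-2) - 12/18))*16 = (33*(-20/(-2) - 12/18))*16 = (33*(-20*(-½) - 12*1/18))*16 = (33*(10 - ⅔))*16 = (33*(28/3))*16 = 308*16 = 4928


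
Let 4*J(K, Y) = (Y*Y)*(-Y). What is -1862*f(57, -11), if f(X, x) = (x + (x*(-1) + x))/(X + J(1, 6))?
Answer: 20482/3 ≈ 6827.3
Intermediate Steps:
J(K, Y) = -Y³/4 (J(K, Y) = ((Y*Y)*(-Y))/4 = (Y²*(-Y))/4 = (-Y³)/4 = -Y³/4)
f(X, x) = x/(-54 + X) (f(X, x) = (x + (x*(-1) + x))/(X - ¼*6³) = (x + (-x + x))/(X - ¼*216) = (x + 0)/(X - 54) = x/(-54 + X))
-1862*f(57, -11) = -(-20482)/(-54 + 57) = -(-20482)/3 = -1862*(-11/3) = 20482/3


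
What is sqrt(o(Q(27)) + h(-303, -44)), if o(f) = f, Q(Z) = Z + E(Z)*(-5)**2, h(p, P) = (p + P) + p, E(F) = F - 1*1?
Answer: 3*sqrt(3) ≈ 5.1962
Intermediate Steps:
E(F) = -1 + F (E(F) = F - 1 = -1 + F)
h(p, P) = P + 2*p (h(p, P) = (P + p) + p = P + 2*p)
Q(Z) = -25 + 26*Z (Q(Z) = Z + (-1 + Z)*(-5)**2 = Z + (-1 + Z)*25 = Z + (-25 + 25*Z) = -25 + 26*Z)
sqrt(o(Q(27)) + h(-303, -44)) = sqrt((-25 + 26*27) + (-44 + 2*(-303))) = sqrt((-25 + 702) + (-44 - 606)) = sqrt(677 - 650) = sqrt(27) = 3*sqrt(3)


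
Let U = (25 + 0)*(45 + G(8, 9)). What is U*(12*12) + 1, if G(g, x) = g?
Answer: 190801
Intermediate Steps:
U = 1325 (U = (25 + 0)*(45 + 8) = 25*53 = 1325)
U*(12*12) + 1 = 1325*(12*12) + 1 = 1325*144 + 1 = 190800 + 1 = 190801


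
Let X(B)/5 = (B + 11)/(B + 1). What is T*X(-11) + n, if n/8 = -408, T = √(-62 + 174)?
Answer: -3264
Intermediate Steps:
T = 4*√7 (T = √112 = 4*√7 ≈ 10.583)
n = -3264 (n = 8*(-408) = -3264)
X(B) = 5*(11 + B)/(1 + B) (X(B) = 5*((B + 11)/(B + 1)) = 5*((11 + B)/(1 + B)) = 5*(11 + B)/(1 + B))
T*X(-11) + n = (4*√7)*(5*(11 - 11)/(1 - 11)) - 3264 = (4*√7)*(5*0/(-10)) - 3264 = (4*√7)*(5*(-⅒)*0) - 3264 = (4*√7)*0 - 3264 = 0 - 3264 = -3264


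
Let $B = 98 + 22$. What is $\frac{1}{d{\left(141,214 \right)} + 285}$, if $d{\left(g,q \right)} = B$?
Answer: $\frac{1}{405} \approx 0.0024691$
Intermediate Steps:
$B = 120$
$d{\left(g,q \right)} = 120$
$\frac{1}{d{\left(141,214 \right)} + 285} = \frac{1}{120 + 285} = \frac{1}{405}$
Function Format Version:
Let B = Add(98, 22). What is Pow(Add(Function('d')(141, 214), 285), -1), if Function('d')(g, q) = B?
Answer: Rational(1, 405) ≈ 0.0024691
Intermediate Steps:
B = 120
Function('d')(g, q) = 120
Pow(Add(Function('d')(141, 214), 285), -1) = Pow(Add(120, 285), -1) = Pow(405, -1) = Rational(1, 405)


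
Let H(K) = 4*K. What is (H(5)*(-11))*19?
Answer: -4180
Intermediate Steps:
(H(5)*(-11))*19 = ((4*5)*(-11))*19 = (20*(-11))*19 = -220*19 = -4180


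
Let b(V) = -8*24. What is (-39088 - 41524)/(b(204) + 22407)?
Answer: -80612/22215 ≈ -3.6287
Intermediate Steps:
b(V) = -192
(-39088 - 41524)/(b(204) + 22407) = (-39088 - 41524)/(-192 + 22407) = -80612/22215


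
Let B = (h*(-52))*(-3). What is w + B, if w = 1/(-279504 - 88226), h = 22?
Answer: 1262049359/367730 ≈ 3432.0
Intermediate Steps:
w = -1/367730 (w = 1/(-367730) = -1/367730 ≈ -2.7194e-6)
B = 3432 (B = (22*(-52))*(-3) = -1144*(-3) = 3432)
w + B = -1/367730 + 3432 = 1262049359/367730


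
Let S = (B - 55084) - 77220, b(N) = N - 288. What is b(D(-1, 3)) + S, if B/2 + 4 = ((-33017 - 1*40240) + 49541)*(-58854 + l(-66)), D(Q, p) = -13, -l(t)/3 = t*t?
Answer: 3411271691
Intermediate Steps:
l(t) = -3*t² (l(t) = -3*t*t = -3*t²)
B = 3411404296 (B = -8 + 2*(((-33017 - 1*40240) + 49541)*(-58854 - 3*(-66)²)) = -8 + 2*(((-33017 - 40240) + 49541)*(-58854 - 3*4356)) = -8 + 2*((-73257 + 49541)*(-58854 - 13068)) = -8 + 2*(-23716*(-71922)) = -8 + 2*1705702152 = -8 + 3411404304 = 3411404296)
b(N) = -288 + N
S = 3411271992 (S = (3411404296 - 55084) - 77220 = 3411349212 - 77220 = 3411271992)
b(D(-1, 3)) + S = (-288 - 13) + 3411271992 = -301 + 3411271992 = 3411271691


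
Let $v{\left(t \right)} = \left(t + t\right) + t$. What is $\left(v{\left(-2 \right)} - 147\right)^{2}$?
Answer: $23409$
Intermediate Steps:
$v{\left(t \right)} = 3 t$ ($v{\left(t \right)} = 2 t + t = 3 t$)
$\left(v{\left(-2 \right)} - 147\right)^{2} = \left(3 \left(-2\right) - 147\right)^{2} = \left(-6 - 147\right)^{2} = \left(-153\right)^{2} = 23409$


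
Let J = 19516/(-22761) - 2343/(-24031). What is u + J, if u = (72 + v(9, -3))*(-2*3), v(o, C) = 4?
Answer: -249833793469/546969591 ≈ -456.76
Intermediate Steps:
J = -415659973/546969591 (J = 19516*(-1/22761) - 2343*(-1/24031) = -19516/22761 + 2343/24031 = -415659973/546969591 ≈ -0.75993)
u = -456 (u = (72 + 4)*(-2*3) = 76*(-6) = -456)
u + J = -456 - 415659973/546969591 = -249833793469/546969591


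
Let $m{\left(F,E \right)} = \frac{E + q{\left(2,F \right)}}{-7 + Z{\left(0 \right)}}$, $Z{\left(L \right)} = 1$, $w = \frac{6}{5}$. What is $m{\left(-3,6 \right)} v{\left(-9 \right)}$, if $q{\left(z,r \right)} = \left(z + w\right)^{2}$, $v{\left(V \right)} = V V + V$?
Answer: $- \frac{4872}{25} \approx -194.88$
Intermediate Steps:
$w = \frac{6}{5}$ ($w = 6 \cdot \frac{1}{5} = \frac{6}{5} \approx 1.2$)
$v{\left(V \right)} = V + V^{2}$ ($v{\left(V \right)} = V^{2} + V = V + V^{2}$)
$q{\left(z,r \right)} = \left(\frac{6}{5} + z\right)^{2}$ ($q{\left(z,r \right)} = \left(z + \frac{6}{5}\right)^{2} = \left(\frac{6}{5} + z\right)^{2}$)
$m{\left(F,E \right)} = - \frac{128}{75} - \frac{E}{6}$ ($m{\left(F,E \right)} = \frac{E + \frac{\left(6 + 5 \cdot 2\right)^{2}}{25}}{-7 + 1} = \frac{E + \frac{\left(6 + 10\right)^{2}}{25}}{-6} = \left(E + \frac{16^{2}}{25}\right) \left(- \frac{1}{6}\right) = \left(E + \frac{1}{25} \cdot 256\right) \left(- \frac{1}{6}\right) = \left(E + \frac{256}{25}\right) \left(- \frac{1}{6}\right) = \left(\frac{256}{25} + E\right) \left(- \frac{1}{6}\right) = - \frac{128}{75} - \frac{E}{6}$)
$m{\left(-3,6 \right)} v{\left(-9 \right)} = \left(- \frac{128}{75} - 1\right) \left(- 9 \left(1 - 9\right)\right) = \left(- \frac{128}{75} - 1\right) \left(\left(-9\right) \left(-8\right)\right) = \left(- \frac{203}{75}\right) 72 = - \frac{4872}{25}$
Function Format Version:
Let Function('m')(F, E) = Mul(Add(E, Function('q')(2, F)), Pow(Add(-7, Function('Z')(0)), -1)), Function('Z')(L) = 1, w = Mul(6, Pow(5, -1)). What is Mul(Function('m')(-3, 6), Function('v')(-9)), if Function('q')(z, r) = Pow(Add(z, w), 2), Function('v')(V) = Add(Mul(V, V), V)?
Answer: Rational(-4872, 25) ≈ -194.88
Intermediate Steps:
w = Rational(6, 5) (w = Mul(6, Rational(1, 5)) = Rational(6, 5) ≈ 1.2000)
Function('v')(V) = Add(V, Pow(V, 2)) (Function('v')(V) = Add(Pow(V, 2), V) = Add(V, Pow(V, 2)))
Function('q')(z, r) = Pow(Add(Rational(6, 5), z), 2) (Function('q')(z, r) = Pow(Add(z, Rational(6, 5)), 2) = Pow(Add(Rational(6, 5), z), 2))
Function('m')(F, E) = Add(Rational(-128, 75), Mul(Rational(-1, 6), E)) (Function('m')(F, E) = Mul(Add(E, Mul(Rational(1, 25), Pow(Add(6, Mul(5, 2)), 2))), Pow(Add(-7, 1), -1)) = Mul(Add(E, Mul(Rational(1, 25), Pow(Add(6, 10), 2))), Pow(-6, -1)) = Mul(Add(E, Mul(Rational(1, 25), Pow(16, 2))), Rational(-1, 6)) = Mul(Add(E, Mul(Rational(1, 25), 256)), Rational(-1, 6)) = Mul(Add(E, Rational(256, 25)), Rational(-1, 6)) = Mul(Add(Rational(256, 25), E), Rational(-1, 6)) = Add(Rational(-128, 75), Mul(Rational(-1, 6), E)))
Mul(Function('m')(-3, 6), Function('v')(-9)) = Mul(Add(Rational(-128, 75), Mul(Rational(-1, 6), 6)), Mul(-9, Add(1, -9))) = Mul(Add(Rational(-128, 75), -1), Mul(-9, -8)) = Mul(Rational(-203, 75), 72) = Rational(-4872, 25)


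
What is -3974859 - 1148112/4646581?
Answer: -18469505455191/4646581 ≈ -3.9749e+6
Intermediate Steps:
-3974859 - 1148112/4646581 = -18469505455191/4646581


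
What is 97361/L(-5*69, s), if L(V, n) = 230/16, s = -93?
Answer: 778888/115 ≈ 6772.9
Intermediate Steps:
L(V, n) = 115/8 (L(V, n) = 230*(1/16) = 115/8)
97361/L(-5*69, s) = 97361/(115/8) = 97361*(8/115) = 778888/115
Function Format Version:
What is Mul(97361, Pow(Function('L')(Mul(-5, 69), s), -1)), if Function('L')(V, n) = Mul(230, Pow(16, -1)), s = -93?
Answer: Rational(778888, 115) ≈ 6772.9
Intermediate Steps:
Function('L')(V, n) = Rational(115, 8) (Function('L')(V, n) = Mul(230, Rational(1, 16)) = Rational(115, 8))
Mul(97361, Pow(Function('L')(Mul(-5, 69), s), -1)) = Mul(97361, Pow(Rational(115, 8), -1)) = Mul(97361, Rational(8, 115)) = Rational(778888, 115)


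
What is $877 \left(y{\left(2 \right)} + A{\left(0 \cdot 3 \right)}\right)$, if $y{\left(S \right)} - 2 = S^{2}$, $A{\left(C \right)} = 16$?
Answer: $19294$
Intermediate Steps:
$y{\left(S \right)} = 2 + S^{2}$
$877 \left(y{\left(2 \right)} + A{\left(0 \cdot 3 \right)}\right) = 877 \left(\left(2 + 2^{2}\right) + 16\right) = 877 \left(\left(2 + 4\right) + 16\right) = 877 \left(6 + 16\right) = 877 \cdot 22 = 19294$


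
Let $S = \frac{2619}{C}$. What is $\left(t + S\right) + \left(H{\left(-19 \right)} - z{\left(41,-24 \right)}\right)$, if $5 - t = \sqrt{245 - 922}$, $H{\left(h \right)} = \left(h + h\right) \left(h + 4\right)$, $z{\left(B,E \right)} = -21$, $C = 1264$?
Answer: $\frac{755963}{1264} - i \sqrt{677} \approx 598.07 - 26.019 i$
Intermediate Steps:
$H{\left(h \right)} = 2 h \left(4 + h\right)$
$S = \frac{2619}{1264} \approx 2.072$
$t = 5 - i \sqrt{677}$ ($t = 5 - \sqrt{245 - 922} = 5 - \sqrt{-677} = 5 - i \sqrt{677} \approx 5.0 - 26.019 i$)
$\left(t + S\right) + \left(H{\left(-19 \right)} - z{\left(41,-24 \right)}\right) = \left(\left(5 - i \sqrt{677}\right) + \frac{2619}{1264}\right) - \left(-21 + 38 \left(4 - 19\right)\right) = \left(\frac{8939}{1264} - i \sqrt{677}\right) + \left(2 \left(-19\right) \left(-15\right) + 21\right) = \left(\frac{8939}{1264} - i \sqrt{677}\right) + \left(570 + 21\right) = \left(\frac{8939}{1264} - i \sqrt{677}\right) + 591 = \frac{755963}{1264} - i \sqrt{677}$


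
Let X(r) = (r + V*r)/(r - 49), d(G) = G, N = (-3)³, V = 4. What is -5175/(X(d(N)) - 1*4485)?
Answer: 5244/4543 ≈ 1.1543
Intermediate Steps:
N = -27
X(r) = 5*r/(-49 + r) (X(r) = (r + 4*r)/(r - 49) = (5*r)/(-49 + r) = 5*r/(-49 + r))
-5175/(X(d(N)) - 1*4485) = -5175/(5*(-27)/(-49 - 27) - 1*4485) = -5175/(5*(-27)/(-76) - 4485) = -5175/(5*(-27)*(-1/76) - 4485) = -5175/(135/76 - 4485) = -5175/(-340725/76) = -5175*(-76/340725) = 5244/4543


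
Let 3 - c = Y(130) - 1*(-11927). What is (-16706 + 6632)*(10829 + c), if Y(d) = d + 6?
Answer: 12401094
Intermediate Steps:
Y(d) = 6 + d
c = -12060 (c = 3 - ((6 + 130) - 1*(-11927)) = 3 - (136 + 11927) = 3 - 1*12063 = 3 - 12063 = -12060)
(-16706 + 6632)*(10829 + c) = (-16706 + 6632)*(10829 - 12060) = -10074*(-1231) = 12401094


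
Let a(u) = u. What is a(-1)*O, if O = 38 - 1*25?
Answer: -13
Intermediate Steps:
O = 13 (O = 38 - 25 = 13)
a(-1)*O = -1*13 = -13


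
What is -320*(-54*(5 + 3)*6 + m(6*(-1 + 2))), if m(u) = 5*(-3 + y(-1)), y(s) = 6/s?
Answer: 843840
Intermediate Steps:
m(u) = -45 (m(u) = 5*(-3 + 6/(-1)) = 5*(-3 + 6*(-1)) = 5*(-3 - 6) = 5*(-9) = -45)
-320*(-54*(5 + 3)*6 + m(6*(-1 + 2))) = -320*(-54*(5 + 3)*6 - 45) = -320*(-432*6 - 45) = -320*(-54*48 - 45) = -320*(-2592 - 45) = -320*(-2637) = 843840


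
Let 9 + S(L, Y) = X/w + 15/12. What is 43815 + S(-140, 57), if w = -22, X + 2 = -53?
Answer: 175239/4 ≈ 43810.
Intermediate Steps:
X = -55 (X = -2 - 53 = -55)
S(L, Y) = -21/4 (S(L, Y) = -9 + (-55/(-22) + 15/12) = -9 + (-55*(-1/22) + 15*(1/12)) = -9 + (5/2 + 5/4) = -9 + 15/4 = -21/4)
43815 + S(-140, 57) = 43815 - 21/4 = 175239/4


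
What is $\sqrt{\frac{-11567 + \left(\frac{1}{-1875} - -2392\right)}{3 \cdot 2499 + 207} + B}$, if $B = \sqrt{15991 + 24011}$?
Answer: $\frac{\sqrt{-2761101723 + 2318422500 \sqrt{40002}}}{48150} \approx 14.1$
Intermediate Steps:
$B = \sqrt{40002} \approx 200.0$
$\sqrt{\frac{-11567 + \left(\frac{1}{-1875} - -2392\right)}{3 \cdot 2499 + 207} + B} = \sqrt{\frac{-11567 + \left(\frac{1}{-1875} - -2392\right)}{3 \cdot 2499 + 207} + \sqrt{40002}} = \sqrt{\frac{-11567 + \left(- \frac{1}{1875} + 2392\right)}{7497 + 207} + \sqrt{40002}} = \sqrt{\frac{-11567 + \frac{4484999}{1875}}{7704} + \sqrt{40002}} = \sqrt{\left(- \frac{17203126}{1875}\right) \frac{1}{7704} + \sqrt{40002}} = \sqrt{- \frac{8601563}{7222500} + \sqrt{40002}}$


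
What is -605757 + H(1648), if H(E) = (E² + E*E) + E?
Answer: 4827699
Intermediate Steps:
H(E) = E + 2*E² (H(E) = (E² + E²) + E = 2*E² + E = E + 2*E²)
-605757 + H(1648) = -605757 + 1648*(1 + 2*1648) = -605757 + 1648*(1 + 3296) = -605757 + 1648*3297 = -605757 + 5433456 = 4827699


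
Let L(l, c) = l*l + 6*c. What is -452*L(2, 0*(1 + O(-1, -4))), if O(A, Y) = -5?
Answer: -1808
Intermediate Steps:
L(l, c) = l² + 6*c
-452*L(2, 0*(1 + O(-1, -4))) = -452*(2² + 6*(0*(1 - 5))) = -452*(4 + 6*(0*(-4))) = -452*(4 + 6*0) = -452*(4 + 0) = -452*4 = -1808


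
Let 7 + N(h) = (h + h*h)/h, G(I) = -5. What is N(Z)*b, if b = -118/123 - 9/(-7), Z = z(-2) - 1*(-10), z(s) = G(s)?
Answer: -281/861 ≈ -0.32636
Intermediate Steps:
z(s) = -5
Z = 5 (Z = -5 - 1*(-10) = -5 + 10 = 5)
N(h) = -7 + (h + h**2)/h (N(h) = -7 + (h + h*h)/h = -7 + (h + h**2)/h)
b = 281/861 (b = -118*1/123 - 9*(-1/7) = -118/123 + 9/7 = 281/861 ≈ 0.32636)
N(Z)*b = (-6 + 5)*(281/861) = -1*281/861 = -281/861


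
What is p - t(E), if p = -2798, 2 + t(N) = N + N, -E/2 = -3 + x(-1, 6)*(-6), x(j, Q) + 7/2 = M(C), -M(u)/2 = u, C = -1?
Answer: -2772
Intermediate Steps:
M(u) = -2*u
x(j, Q) = -3/2 (x(j, Q) = -7/2 - 2*(-1) = -7/2 + 2 = -3/2)
E = -12 (E = -2*(-3 - 3/2*(-6)) = -2*(-3 + 9) = -2*6 = -12)
t(N) = -2 + 2*N (t(N) = -2 + (N + N) = -2 + 2*N)
p - t(E) = -2798 - (-2 + 2*(-12)) = -2798 - (-2 - 24) = -2798 - 1*(-26) = -2798 + 26 = -2772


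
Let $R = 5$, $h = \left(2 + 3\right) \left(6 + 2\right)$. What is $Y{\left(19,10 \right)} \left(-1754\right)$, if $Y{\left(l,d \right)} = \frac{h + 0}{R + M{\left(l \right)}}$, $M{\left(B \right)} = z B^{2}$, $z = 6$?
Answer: $- \frac{70160}{2171} \approx -32.317$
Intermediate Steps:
$h = 40$ ($h = 5 \cdot 8 = 40$)
$M{\left(B \right)} = 6 B^{2}$
$Y{\left(l,d \right)} = \frac{40}{5 + 6 l^{2}}$ ($Y{\left(l,d \right)} = \frac{40 + 0}{5 + 6 l^{2}} = \frac{40}{5 + 6 l^{2}}$)
$Y{\left(19,10 \right)} \left(-1754\right) = \frac{40}{5 + 6 \cdot 19^{2}} \left(-1754\right) = \frac{40}{5 + 6 \cdot 361} \left(-1754\right) = \frac{40}{5 + 2166} \left(-1754\right) = \frac{40}{2171} \left(-1754\right) = - \frac{70160}{2171}$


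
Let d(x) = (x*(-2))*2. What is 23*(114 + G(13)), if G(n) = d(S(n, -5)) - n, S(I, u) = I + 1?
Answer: 1035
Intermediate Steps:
S(I, u) = 1 + I
d(x) = -4*x (d(x) = -2*x*2 = -4*x)
G(n) = -4 - 5*n (G(n) = -4*(1 + n) - n = (-4 - 4*n) - n = -4 - 5*n)
23*(114 + G(13)) = 23*(114 + (-4 - 5*13)) = 23*(114 + (-4 - 65)) = 23*(114 - 69) = 23*45 = 1035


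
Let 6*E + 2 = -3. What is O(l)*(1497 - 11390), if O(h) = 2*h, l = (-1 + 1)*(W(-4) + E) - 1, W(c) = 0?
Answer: 19786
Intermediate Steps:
E = -⅚ (E = -⅓ + (⅙)*(-3) = -⅓ - ½ = -⅚ ≈ -0.83333)
l = -1 (l = (-1 + 1)*(0 - ⅚) - 1 = 0*(-⅚) - 1 = 0 - 1 = -1)
O(l)*(1497 - 11390) = (2*(-1))*(1497 - 11390) = -2*(-9893) = 19786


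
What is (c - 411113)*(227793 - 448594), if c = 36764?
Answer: 82656633549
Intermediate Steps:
(c - 411113)*(227793 - 448594) = (36764 - 411113)*(227793 - 448594) = -374349*(-220801) = 82656633549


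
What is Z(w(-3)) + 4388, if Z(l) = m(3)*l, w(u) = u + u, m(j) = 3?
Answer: 4370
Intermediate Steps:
w(u) = 2*u
Z(l) = 3*l
Z(w(-3)) + 4388 = 3*(2*(-3)) + 4388 = 3*(-6) + 4388 = -18 + 4388 = 4370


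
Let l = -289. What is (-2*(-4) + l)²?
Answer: 78961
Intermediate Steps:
(-2*(-4) + l)² = (-2*(-4) - 289)² = (8 - 289)² = (-281)² = 78961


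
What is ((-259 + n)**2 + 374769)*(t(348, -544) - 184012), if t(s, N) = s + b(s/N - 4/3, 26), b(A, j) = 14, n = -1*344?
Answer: -135603119700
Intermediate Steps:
n = -344
t(s, N) = 14 + s (t(s, N) = s + 14 = 14 + s)
((-259 + n)**2 + 374769)*(t(348, -544) - 184012) = ((-259 - 344)**2 + 374769)*((14 + 348) - 184012) = ((-603)**2 + 374769)*(362 - 184012) = (363609 + 374769)*(-183650) = 738378*(-183650) = -135603119700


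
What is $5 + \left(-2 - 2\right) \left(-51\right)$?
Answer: $209$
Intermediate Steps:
$5 + \left(-2 - 2\right) \left(-51\right) = 5 - -204 = 5 + 204 = 209$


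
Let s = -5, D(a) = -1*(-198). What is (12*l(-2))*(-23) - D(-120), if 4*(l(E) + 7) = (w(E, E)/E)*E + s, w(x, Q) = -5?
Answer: 2424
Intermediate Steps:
D(a) = 198
l(E) = -19/2 (l(E) = -7 + ((-5/E)*E - 5)/4 = -7 + (-5 - 5)/4 = -7 + (1/4)*(-10) = -7 - 5/2 = -19/2)
(12*l(-2))*(-23) - D(-120) = (12*(-19/2))*(-23) - 1*198 = -114*(-23) - 198 = 2622 - 198 = 2424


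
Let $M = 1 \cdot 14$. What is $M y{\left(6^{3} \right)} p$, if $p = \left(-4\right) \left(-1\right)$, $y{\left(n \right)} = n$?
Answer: $12096$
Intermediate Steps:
$M = 14$
$p = 4$
$M y{\left(6^{3} \right)} p = 14 \cdot 6^{3} \cdot 4 = 14 \cdot 216 \cdot 4 = 3024 \cdot 4 = 12096$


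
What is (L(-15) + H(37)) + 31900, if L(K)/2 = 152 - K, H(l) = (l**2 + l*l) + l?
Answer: 35009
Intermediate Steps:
H(l) = l + 2*l**2 (H(l) = (l**2 + l**2) + l = 2*l**2 + l = l + 2*l**2)
L(K) = 304 - 2*K (L(K) = 2*(152 - K) = 304 - 2*K)
(L(-15) + H(37)) + 31900 = ((304 - 2*(-15)) + 37*(1 + 2*37)) + 31900 = ((304 + 30) + 37*(1 + 74)) + 31900 = (334 + 37*75) + 31900 = (334 + 2775) + 31900 = 3109 + 31900 = 35009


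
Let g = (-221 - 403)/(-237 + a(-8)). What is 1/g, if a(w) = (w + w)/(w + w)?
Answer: 59/156 ≈ 0.37821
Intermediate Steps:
a(w) = 1 (a(w) = (2*w)/((2*w)) = (2*w)*(1/(2*w)) = 1)
g = 156/59 (g = (-221 - 403)/(-237 + 1) = -624/(-236) = -624*(-1/236) = 156/59 ≈ 2.6441)
1/g = 1/(156/59) = 59/156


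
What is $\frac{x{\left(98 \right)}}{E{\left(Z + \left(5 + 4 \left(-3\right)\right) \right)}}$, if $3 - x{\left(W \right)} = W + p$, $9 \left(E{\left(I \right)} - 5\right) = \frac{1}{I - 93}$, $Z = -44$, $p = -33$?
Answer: $- \frac{2592}{209} \approx -12.402$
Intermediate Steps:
$E{\left(I \right)} = 5 + \frac{1}{9 \left(-93 + I\right)}$ ($E{\left(I \right)} = 5 + \frac{1}{9 \left(I - 93\right)} = 5 + \frac{1}{9 \left(-93 + I\right)}$)
$x{\left(W \right)} = 36 - W$ ($x{\left(W \right)} = 3 - \left(W - 33\right) = 3 - \left(-33 + W\right) = 36 - W$)
$\frac{x{\left(98 \right)}}{E{\left(Z + \left(5 + 4 \left(-3\right)\right) \right)}} = \frac{36 - 98}{\frac{1}{9} \frac{1}{-93 + \left(-44 + \left(5 + 4 \left(-3\right)\right)\right)} \left(-4184 + 45 \left(-44 + \left(5 + 4 \left(-3\right)\right)\right)\right)} = \frac{36 - 98}{\frac{1}{9} \frac{1}{-93 + \left(-44 + \left(5 - 12\right)\right)} \left(-4184 + 45 \left(-44 + \left(5 - 12\right)\right)\right)} = - \frac{62}{\frac{1}{9} \frac{1}{-93 - 51} \left(-4184 + 45 \left(-44 - 7\right)\right)} = - \frac{62}{\frac{1}{9} \frac{1}{-93 - 51} \left(-4184 + 45 \left(-51\right)\right)} = - \frac{62}{\frac{1}{9} \frac{1}{-144} \left(-4184 - 2295\right)} = - \frac{62}{\frac{1}{9} \left(- \frac{1}{144}\right) \left(-6479\right)} = - \frac{62}{\frac{6479}{1296}} = \left(-62\right) \frac{1296}{6479} = - \frac{2592}{209}$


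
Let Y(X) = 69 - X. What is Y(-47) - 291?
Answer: -175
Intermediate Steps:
Y(-47) - 291 = (69 - 1*(-47)) - 291 = (69 + 47) - 291 = 116 - 291 = -175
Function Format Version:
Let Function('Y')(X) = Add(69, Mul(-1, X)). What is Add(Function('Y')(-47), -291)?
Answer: -175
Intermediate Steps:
Add(Function('Y')(-47), -291) = Add(Add(69, Mul(-1, -47)), -291) = Add(Add(69, 47), -291) = Add(116, -291) = -175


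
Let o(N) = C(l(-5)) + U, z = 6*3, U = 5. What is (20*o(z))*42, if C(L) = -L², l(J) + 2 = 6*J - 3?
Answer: -1024800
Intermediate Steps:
l(J) = -5 + 6*J (l(J) = -2 + (6*J - 3) = -2 + (-3 + 6*J) = -5 + 6*J)
z = 18
o(N) = -1220 (o(N) = -(-5 + 6*(-5))² + 5 = -(-5 - 30)² + 5 = -1*(-35)² + 5 = -1*1225 + 5 = -1225 + 5 = -1220)
(20*o(z))*42 = (20*(-1220))*42 = -24400*42 = -1024800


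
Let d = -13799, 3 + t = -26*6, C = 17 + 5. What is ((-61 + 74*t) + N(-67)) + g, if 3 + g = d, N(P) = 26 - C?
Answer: -25625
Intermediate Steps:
C = 22
t = -159 (t = -3 - 26*6 = -3 - 156 = -159)
N(P) = 4 (N(P) = 26 - 1*22 = 26 - 22 = 4)
g = -13802 (g = -3 - 13799 = -13802)
((-61 + 74*t) + N(-67)) + g = ((-61 + 74*(-159)) + 4) - 13802 = ((-61 - 11766) + 4) - 13802 = (-11827 + 4) - 13802 = -11823 - 13802 = -25625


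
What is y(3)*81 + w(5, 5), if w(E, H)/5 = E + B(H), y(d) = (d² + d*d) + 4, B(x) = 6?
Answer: 1837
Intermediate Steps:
y(d) = 4 + 2*d² (y(d) = (d² + d²) + 4 = 2*d² + 4 = 4 + 2*d²)
w(E, H) = 30 + 5*E (w(E, H) = 5*(E + 6) = 5*(6 + E) = 30 + 5*E)
y(3)*81 + w(5, 5) = (4 + 2*3²)*81 + (30 + 5*5) = (4 + 2*9)*81 + (30 + 25) = (4 + 18)*81 + 55 = 22*81 + 55 = 1782 + 55 = 1837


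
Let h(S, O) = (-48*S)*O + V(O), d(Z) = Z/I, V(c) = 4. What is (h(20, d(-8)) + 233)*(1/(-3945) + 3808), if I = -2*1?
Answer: -18042093359/1315 ≈ -1.3720e+7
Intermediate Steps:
I = -2
d(Z) = -Z/2 (d(Z) = Z/(-2) = Z*(-1/2) = -Z/2)
h(S, O) = 4 - 48*O*S (h(S, O) = (-48*S)*O + 4 = -48*O*S + 4 = 4 - 48*O*S)
(h(20, d(-8)) + 233)*(1/(-3945) + 3808) = ((4 - 48*(-1/2*(-8))*20) + 233)*(1/(-3945) + 3808) = ((4 - 48*4*20) + 233)*(-1/3945 + 3808) = ((4 - 3840) + 233)*(15022559/3945) = (-3836 + 233)*(15022559/3945) = -3603*15022559/3945 = -18042093359/1315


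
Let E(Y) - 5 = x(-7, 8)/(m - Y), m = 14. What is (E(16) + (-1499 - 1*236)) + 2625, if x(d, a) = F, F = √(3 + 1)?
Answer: 894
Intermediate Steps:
F = 2 (F = √4 = 2)
x(d, a) = 2
E(Y) = 5 + 2/(14 - Y)
(E(16) + (-1499 - 1*236)) + 2625 = ((-72 + 5*16)/(-14 + 16) + (-1499 - 1*236)) + 2625 = ((-72 + 80)/2 + (-1499 - 236)) + 2625 = ((½)*8 - 1735) + 2625 = (4 - 1735) + 2625 = -1731 + 2625 = 894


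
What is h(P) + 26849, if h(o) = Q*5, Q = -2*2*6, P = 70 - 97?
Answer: 26729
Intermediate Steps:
P = -27
Q = -24 (Q = -4*6 = -24)
h(o) = -120 (h(o) = -24*5 = -120)
h(P) + 26849 = -120 + 26849 = 26729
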